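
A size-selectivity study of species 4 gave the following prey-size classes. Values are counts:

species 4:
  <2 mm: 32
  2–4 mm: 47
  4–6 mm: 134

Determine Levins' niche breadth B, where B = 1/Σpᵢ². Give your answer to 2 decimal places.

Proportions for species 4 (n=213): 32/213=0.1502, 47/213=0.2207, 134/213=0.6291
Σpᵢ² = 0.1502² + 0.2207² + 0.6291² = 0.022560 + 0.048708 + 0.395767 = 0.467035
B = 1 / 0.467035 = 2.1412

2.14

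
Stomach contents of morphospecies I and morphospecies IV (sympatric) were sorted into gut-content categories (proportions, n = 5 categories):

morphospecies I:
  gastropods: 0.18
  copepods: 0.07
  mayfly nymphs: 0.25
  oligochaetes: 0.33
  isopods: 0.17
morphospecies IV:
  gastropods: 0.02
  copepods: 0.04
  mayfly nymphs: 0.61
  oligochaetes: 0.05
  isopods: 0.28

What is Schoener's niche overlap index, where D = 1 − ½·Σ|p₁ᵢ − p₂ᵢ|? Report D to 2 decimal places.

Σ|p₁ᵢ − p₂ᵢ| = 0.16 + 0.03 + 0.36 + 0.28 + 0.11 = 0.94
D = 1 − ½ × 0.94 = 1 − 0.470 = 0.5300

0.53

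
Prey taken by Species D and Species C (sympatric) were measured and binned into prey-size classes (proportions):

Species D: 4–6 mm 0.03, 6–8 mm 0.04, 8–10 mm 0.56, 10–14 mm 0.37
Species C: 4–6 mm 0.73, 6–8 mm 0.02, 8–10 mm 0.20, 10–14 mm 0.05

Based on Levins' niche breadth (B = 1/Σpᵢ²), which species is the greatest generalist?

Σp_Dᵢ² = 0.03² + 0.04² + 0.56² + 0.37² = 0.0009 + 0.0016 + 0.3136 + 0.1369 = 0.4530
B_D = 1 / 0.4530 = 2.2075
Σp_Cᵢ² = 0.73² + 0.02² + 0.20² + 0.05² = 0.5329 + 0.0004 + 0.0400 + 0.0025 = 0.5758
B_C = 1 / 0.5758 = 1.7367
Highest B → broadest niche (most generalist): Species D (B = 2.21).

Species D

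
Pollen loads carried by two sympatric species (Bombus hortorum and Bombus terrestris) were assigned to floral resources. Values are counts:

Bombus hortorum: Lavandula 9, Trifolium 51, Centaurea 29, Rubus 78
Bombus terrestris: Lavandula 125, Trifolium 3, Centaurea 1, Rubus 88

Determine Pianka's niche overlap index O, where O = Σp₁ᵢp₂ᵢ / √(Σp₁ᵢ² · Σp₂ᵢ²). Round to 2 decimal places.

Proportions for Bombus hortorum (n=167): 9/167=0.0539, 51/167=0.3054, 29/167=0.1737, 78/167=0.4671
Proportions for Bombus terrestris (n=217): 125/217=0.5760, 3/217=0.0138, 1/217=0.0046, 88/217=0.4055
Σ p₁ᵢp₂ᵢ = 0.031046 + 0.004215 + 0.000799 + 0.189409 = 0.225469
Σp_1ᵢ² = 0.0539² + 0.3054² + 0.1737² + 0.4671² = 0.002905 + 0.093269 + 0.030172 + 0.218182 = 0.344528
Σp_2ᵢ² = 0.5760² + 0.0138² + 0.0046² + 0.4055² = 0.331776 + 0.000190 + 0.000021 + 0.164430 = 0.496417
O = 0.225469 / √(0.344528 × 0.496417) = 0.225469 / 0.4135572 = 0.5452

0.55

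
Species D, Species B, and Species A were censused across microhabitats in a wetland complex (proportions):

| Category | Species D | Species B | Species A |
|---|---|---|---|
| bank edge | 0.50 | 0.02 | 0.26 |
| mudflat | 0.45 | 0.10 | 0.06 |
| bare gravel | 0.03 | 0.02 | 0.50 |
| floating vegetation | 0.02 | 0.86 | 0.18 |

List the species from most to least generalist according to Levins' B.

Σp_Dᵢ² = 0.50² + 0.45² + 0.03² + 0.02² = 0.2500 + 0.2025 + 0.0009 + 0.0004 = 0.4538
B_D = 1 / 0.4538 = 2.2036
Σp_Bᵢ² = 0.02² + 0.10² + 0.02² + 0.86² = 0.0004 + 0.0100 + 0.0004 + 0.7396 = 0.7504
B_B = 1 / 0.7504 = 1.3326
Σp_Aᵢ² = 0.26² + 0.06² + 0.50² + 0.18² = 0.0676 + 0.0036 + 0.2500 + 0.0324 = 0.3536
B_A = 1 / 0.3536 = 2.8281
Ranking by B (broadest → narrowest): Species A (2.83) > Species D (2.20) > Species B (1.33)

Species A > Species D > Species B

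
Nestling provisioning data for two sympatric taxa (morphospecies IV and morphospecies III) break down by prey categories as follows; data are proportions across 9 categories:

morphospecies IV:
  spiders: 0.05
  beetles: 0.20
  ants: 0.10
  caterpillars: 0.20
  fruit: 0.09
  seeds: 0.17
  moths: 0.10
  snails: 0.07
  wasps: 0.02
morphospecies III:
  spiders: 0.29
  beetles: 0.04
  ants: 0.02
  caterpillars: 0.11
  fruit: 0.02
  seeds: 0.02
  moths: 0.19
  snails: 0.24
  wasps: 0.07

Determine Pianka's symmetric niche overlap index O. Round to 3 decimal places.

Σ p₁ᵢp₂ᵢ = 0.0145 + 0.0080 + 0.0020 + 0.0220 + 0.0018 + 0.0034 + 0.0190 + 0.0168 + 0.0014 = 0.0889
Σp_1ᵢ² = 0.05² + 0.20² + 0.10² + 0.20² + 0.09² + 0.17² + 0.10² + 0.07² + 0.02² = 0.0025 + 0.0400 + 0.0100 + 0.0400 + 0.0081 + 0.0289 + 0.0100 + 0.0049 + 0.0004 = 0.1448
Σp_2ᵢ² = 0.29² + 0.04² + 0.02² + 0.11² + 0.02² + 0.02² + 0.19² + 0.24² + 0.07² = 0.0841 + 0.0016 + 0.0004 + 0.0121 + 0.0004 + 0.0004 + 0.0361 + 0.0576 + 0.0049 = 0.1976
O = 0.0889 / √(0.1448 × 0.1976) = 0.0889 / 0.169152 = 0.52556

0.526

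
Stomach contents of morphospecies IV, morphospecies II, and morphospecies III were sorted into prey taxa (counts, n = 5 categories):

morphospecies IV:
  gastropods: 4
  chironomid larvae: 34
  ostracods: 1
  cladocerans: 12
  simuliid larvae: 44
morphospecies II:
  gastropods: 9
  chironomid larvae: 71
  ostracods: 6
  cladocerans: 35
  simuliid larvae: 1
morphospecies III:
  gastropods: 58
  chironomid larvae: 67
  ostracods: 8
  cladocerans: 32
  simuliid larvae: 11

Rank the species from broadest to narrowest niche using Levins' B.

morphospecies III > morphospecies IV > morphospecies II

Proportions for morphospecies IV (n=95): 4/95=0.0421, 34/95=0.3579, 1/95=0.0105, 12/95=0.1263, 44/95=0.4632
Proportions for morphospecies II (n=122): 9/122=0.0738, 71/122=0.5820, 6/122=0.0492, 35/122=0.2869, 1/122=0.0082
Proportions for morphospecies III (n=176): 58/176=0.3295, 67/176=0.3807, 8/176=0.0455, 32/176=0.1818, 11/176=0.0625
Σp_IVᵢ² = 0.0421² + 0.3579² + 0.0105² + 0.1263² + 0.4632² = 0.001772 + 0.128092 + 0.000110 + 0.015952 + 0.214554 = 0.360480
B_IV = 1 / 0.360480 = 2.7741
Σp_IIᵢ² = 0.0738² + 0.5820² + 0.0492² + 0.2869² + 0.0082² = 0.005446 + 0.338724 + 0.002421 + 0.082312 + 0.000067 = 0.428970
B_II = 1 / 0.428970 = 2.3312
Σp_IIIᵢ² = 0.3295² + 0.3807² + 0.0455² + 0.1818² + 0.0625² = 0.108570 + 0.144932 + 0.002070 + 0.033051 + 0.003906 = 0.292529
B_III = 1 / 0.292529 = 3.4185
Ranking by B (broadest → narrowest): morphospecies III (3.42) > morphospecies IV (2.77) > morphospecies II (2.33)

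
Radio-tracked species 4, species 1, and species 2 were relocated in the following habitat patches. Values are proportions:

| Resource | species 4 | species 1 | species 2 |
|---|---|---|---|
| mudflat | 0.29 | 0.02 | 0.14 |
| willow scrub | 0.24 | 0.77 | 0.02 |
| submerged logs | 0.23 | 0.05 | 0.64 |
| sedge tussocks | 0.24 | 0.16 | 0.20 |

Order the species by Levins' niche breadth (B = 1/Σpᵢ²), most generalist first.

Σp_4ᵢ² = 0.29² + 0.24² + 0.23² + 0.24² = 0.0841 + 0.0576 + 0.0529 + 0.0576 = 0.2522
B_4 = 1 / 0.2522 = 3.9651
Σp_1ᵢ² = 0.02² + 0.77² + 0.05² + 0.16² = 0.0004 + 0.5929 + 0.0025 + 0.0256 = 0.6214
B_1 = 1 / 0.6214 = 1.6093
Σp_2ᵢ² = 0.14² + 0.02² + 0.64² + 0.20² = 0.0196 + 0.0004 + 0.4096 + 0.0400 = 0.4696
B_2 = 1 / 0.4696 = 2.1295
Ranking by B (broadest → narrowest): species 4 (3.97) > species 2 (2.13) > species 1 (1.61)

species 4 > species 2 > species 1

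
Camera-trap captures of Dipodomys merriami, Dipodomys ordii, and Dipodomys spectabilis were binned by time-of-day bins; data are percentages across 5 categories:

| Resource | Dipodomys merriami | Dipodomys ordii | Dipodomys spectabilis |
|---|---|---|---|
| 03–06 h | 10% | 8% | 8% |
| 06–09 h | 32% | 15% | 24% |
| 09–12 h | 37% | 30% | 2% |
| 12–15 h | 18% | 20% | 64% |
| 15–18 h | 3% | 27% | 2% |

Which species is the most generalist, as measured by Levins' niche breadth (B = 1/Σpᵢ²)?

Convert percentages to proportions (divide by 100).
Σp_merrᵢ² = 0.10² + 0.32² + 0.37² + 0.18² + 0.03² = 0.0100 + 0.1024 + 0.1369 + 0.0324 + 0.0009 = 0.2826
B_merr = 1 / 0.2826 = 3.5386
Σp_ordiᵢ² = 0.08² + 0.15² + 0.30² + 0.20² + 0.27² = 0.0064 + 0.0225 + 0.0900 + 0.0400 + 0.0729 = 0.2318
B_ordi = 1 / 0.2318 = 4.3141
Σp_specᵢ² = 0.08² + 0.24² + 0.02² + 0.64² + 0.02² = 0.0064 + 0.0576 + 0.0004 + 0.4096 + 0.0004 = 0.4744
B_spec = 1 / 0.4744 = 2.1079
Highest B → broadest niche (most generalist): Dipodomys ordii (B = 4.31).

Dipodomys ordii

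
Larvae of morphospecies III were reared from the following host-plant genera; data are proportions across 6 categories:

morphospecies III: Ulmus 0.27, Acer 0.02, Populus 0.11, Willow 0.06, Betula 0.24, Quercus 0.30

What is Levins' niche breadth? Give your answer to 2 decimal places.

4.23

Σpᵢ² = 0.27² + 0.02² + 0.11² + 0.06² + 0.24² + 0.30² = 0.0729 + 0.0004 + 0.0121 + 0.0036 + 0.0576 + 0.0900 = 0.2366
B = 1 / 0.2366 = 4.2265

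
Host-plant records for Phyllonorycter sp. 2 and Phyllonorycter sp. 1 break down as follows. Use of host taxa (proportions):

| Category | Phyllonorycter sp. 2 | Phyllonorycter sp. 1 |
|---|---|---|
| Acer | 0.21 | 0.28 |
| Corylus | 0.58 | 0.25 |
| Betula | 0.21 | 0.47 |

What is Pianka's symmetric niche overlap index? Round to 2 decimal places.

0.77

Σ p₁ᵢp₂ᵢ = 0.0588 + 0.1450 + 0.0987 = 0.3025
Σp_1ᵢ² = 0.21² + 0.58² + 0.21² = 0.0441 + 0.3364 + 0.0441 = 0.4246
Σp_2ᵢ² = 0.28² + 0.25² + 0.47² = 0.0784 + 0.0625 + 0.2209 = 0.3618
O = 0.3025 / √(0.4246 × 0.3618) = 0.3025 / 0.39194 = 0.7718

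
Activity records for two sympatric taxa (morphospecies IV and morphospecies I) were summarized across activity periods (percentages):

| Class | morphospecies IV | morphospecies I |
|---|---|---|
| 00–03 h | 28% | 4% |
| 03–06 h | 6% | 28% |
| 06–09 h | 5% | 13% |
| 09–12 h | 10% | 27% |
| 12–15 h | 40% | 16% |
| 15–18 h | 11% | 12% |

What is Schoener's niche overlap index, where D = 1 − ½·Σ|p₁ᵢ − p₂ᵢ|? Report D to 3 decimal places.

Convert percentages to proportions (divide by 100).
Σ|p₁ᵢ − p₂ᵢ| = 0.24 + 0.22 + 0.08 + 0.17 + 0.24 + 0.01 = 0.96
D = 1 − ½ × 0.96 = 1 − 0.480 = 0.52000

0.520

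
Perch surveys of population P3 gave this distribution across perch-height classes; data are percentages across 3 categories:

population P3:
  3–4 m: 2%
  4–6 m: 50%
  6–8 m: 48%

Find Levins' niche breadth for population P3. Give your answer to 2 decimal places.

2.08

Convert percentages to proportions (divide by 100).
Σpᵢ² = 0.02² + 0.50² + 0.48² = 0.0004 + 0.2500 + 0.2304 = 0.4808
B = 1 / 0.4808 = 2.0799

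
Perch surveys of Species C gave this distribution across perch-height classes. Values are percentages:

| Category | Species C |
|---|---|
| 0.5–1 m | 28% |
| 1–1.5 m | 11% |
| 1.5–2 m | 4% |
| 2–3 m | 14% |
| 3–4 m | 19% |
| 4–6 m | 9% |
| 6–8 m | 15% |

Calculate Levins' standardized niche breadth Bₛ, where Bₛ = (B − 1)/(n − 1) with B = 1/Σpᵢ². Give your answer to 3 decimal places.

0.768

Convert percentages to proportions (divide by 100).
Σpᵢ² = 0.28² + 0.11² + 0.04² + 0.14² + 0.19² + 0.09² + 0.15² = 0.0784 + 0.0121 + 0.0016 + 0.0196 + 0.0361 + 0.0081 + 0.0225 = 0.1784
B = 1 / 0.1784 = 5.60538
Bₛ = (B − 1)/(n − 1) = (5.60538 − 1)/(7 − 1) = 4.60538/6 = 0.76756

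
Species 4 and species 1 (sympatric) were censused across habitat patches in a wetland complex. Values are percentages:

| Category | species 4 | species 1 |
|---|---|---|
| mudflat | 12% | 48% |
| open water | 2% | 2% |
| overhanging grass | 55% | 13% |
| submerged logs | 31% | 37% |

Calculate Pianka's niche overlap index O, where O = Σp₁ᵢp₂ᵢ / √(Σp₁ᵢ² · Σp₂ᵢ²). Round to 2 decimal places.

Convert percentages to proportions (divide by 100).
Σ p₁ᵢp₂ᵢ = 0.0576 + 0.0004 + 0.0715 + 0.1147 = 0.2442
Σp_1ᵢ² = 0.12² + 0.02² + 0.55² + 0.31² = 0.0144 + 0.0004 + 0.3025 + 0.0961 = 0.4134
Σp_2ᵢ² = 0.48² + 0.02² + 0.13² + 0.37² = 0.2304 + 0.0004 + 0.0169 + 0.1369 = 0.3846
O = 0.2442 / √(0.4134 × 0.3846) = 0.2442 / 0.39874 = 0.6124

0.61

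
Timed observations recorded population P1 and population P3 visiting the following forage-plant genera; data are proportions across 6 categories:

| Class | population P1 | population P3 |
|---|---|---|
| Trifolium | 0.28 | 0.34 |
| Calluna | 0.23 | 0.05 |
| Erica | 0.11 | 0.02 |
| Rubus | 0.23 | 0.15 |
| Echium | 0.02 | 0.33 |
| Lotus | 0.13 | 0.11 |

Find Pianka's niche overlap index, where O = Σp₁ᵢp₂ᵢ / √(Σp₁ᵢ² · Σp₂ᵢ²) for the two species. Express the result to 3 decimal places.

Σ p₁ᵢp₂ᵢ = 0.0952 + 0.0115 + 0.0022 + 0.0345 + 0.0066 + 0.0143 = 0.1643
Σp_1ᵢ² = 0.28² + 0.23² + 0.11² + 0.23² + 0.02² + 0.13² = 0.0784 + 0.0529 + 0.0121 + 0.0529 + 0.0004 + 0.0169 = 0.2136
Σp_2ᵢ² = 0.34² + 0.05² + 0.02² + 0.15² + 0.33² + 0.11² = 0.1156 + 0.0025 + 0.0004 + 0.0225 + 0.1089 + 0.0121 = 0.2620
O = 0.1643 / √(0.2136 × 0.2620) = 0.1643 / 0.236565 = 0.69452

0.695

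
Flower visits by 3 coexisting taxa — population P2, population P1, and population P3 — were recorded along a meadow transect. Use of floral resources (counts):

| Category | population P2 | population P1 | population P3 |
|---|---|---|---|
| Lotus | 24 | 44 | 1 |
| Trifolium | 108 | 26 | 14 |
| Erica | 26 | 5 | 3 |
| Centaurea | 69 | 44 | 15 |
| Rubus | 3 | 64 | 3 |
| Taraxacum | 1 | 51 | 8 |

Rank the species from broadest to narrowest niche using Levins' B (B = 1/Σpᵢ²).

Proportions for population P2 (n=231): 24/231=0.1039, 108/231=0.4675, 26/231=0.1126, 69/231=0.2987, 3/231=0.0130, 1/231=0.0043
Proportions for population P1 (n=234): 44/234=0.1880, 26/234=0.1111, 5/234=0.0214, 44/234=0.1880, 64/234=0.2735, 51/234=0.2179
Proportions for population P3 (n=44): 1/44=0.0227, 14/44=0.3182, 3/44=0.0682, 15/44=0.3409, 3/44=0.0682, 8/44=0.1818
Σp_P2ᵢ² = 0.1039² + 0.4675² + 0.1126² + 0.2987² + 0.0130² + 0.0043² = 0.010795 + 0.218556 + 0.012679 + 0.089222 + 0.000169 + 0.000018 = 0.331439
B_P2 = 1 / 0.331439 = 3.0171
Σp_P1ᵢ² = 0.1880² + 0.1111² + 0.0214² + 0.1880² + 0.2735² + 0.2179² = 0.035344 + 0.012343 + 0.000458 + 0.035344 + 0.074802 + 0.047480 = 0.205771
B_P1 = 1 / 0.205771 = 4.8598
Σp_P3ᵢ² = 0.0227² + 0.3182² + 0.0682² + 0.3409² + 0.0682² + 0.1818² = 0.000515 + 0.101251 + 0.004651 + 0.116213 + 0.004651 + 0.033051 = 0.260332
B_P3 = 1 / 0.260332 = 3.8412
Ranking by B (broadest → narrowest): population P1 (4.86) > population P3 (3.84) > population P2 (3.02)

population P1 > population P3 > population P2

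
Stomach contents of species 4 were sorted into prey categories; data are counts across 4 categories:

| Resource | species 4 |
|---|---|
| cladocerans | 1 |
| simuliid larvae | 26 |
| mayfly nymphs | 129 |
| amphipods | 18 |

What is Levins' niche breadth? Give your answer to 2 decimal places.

1.72

Proportions for species 4 (n=174): 1/174=0.0057, 26/174=0.1494, 129/174=0.7414, 18/174=0.1034
Σpᵢ² = 0.0057² + 0.1494² + 0.7414² + 0.1034² = 0.000032 + 0.022320 + 0.549674 + 0.010692 = 0.582718
B = 1 / 0.582718 = 1.7161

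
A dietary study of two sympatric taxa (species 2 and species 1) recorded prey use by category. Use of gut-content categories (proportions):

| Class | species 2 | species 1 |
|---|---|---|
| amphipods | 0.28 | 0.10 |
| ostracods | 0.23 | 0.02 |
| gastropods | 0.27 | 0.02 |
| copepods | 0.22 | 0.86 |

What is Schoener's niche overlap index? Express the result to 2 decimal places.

0.36

Σ|p₁ᵢ − p₂ᵢ| = 0.18 + 0.21 + 0.25 + 0.64 = 1.28
D = 1 − ½ × 1.28 = 1 − 0.640 = 0.3600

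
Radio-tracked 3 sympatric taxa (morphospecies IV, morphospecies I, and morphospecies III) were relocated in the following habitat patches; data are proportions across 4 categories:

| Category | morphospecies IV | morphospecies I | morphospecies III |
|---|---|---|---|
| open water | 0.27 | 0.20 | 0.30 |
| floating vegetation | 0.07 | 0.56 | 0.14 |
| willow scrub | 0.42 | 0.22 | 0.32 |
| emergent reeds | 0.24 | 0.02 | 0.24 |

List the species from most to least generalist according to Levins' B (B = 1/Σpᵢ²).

morphospecies III > morphospecies IV > morphospecies I

Σp_IVᵢ² = 0.27² + 0.07² + 0.42² + 0.24² = 0.0729 + 0.0049 + 0.1764 + 0.0576 = 0.3118
B_IV = 1 / 0.3118 = 3.2072
Σp_Iᵢ² = 0.20² + 0.56² + 0.22² + 0.02² = 0.0400 + 0.3136 + 0.0484 + 0.0004 = 0.4024
B_I = 1 / 0.4024 = 2.4851
Σp_IIIᵢ² = 0.30² + 0.14² + 0.32² + 0.24² = 0.0900 + 0.0196 + 0.1024 + 0.0576 = 0.2696
B_III = 1 / 0.2696 = 3.7092
Ranking by B (broadest → narrowest): morphospecies III (3.71) > morphospecies IV (3.21) > morphospecies I (2.49)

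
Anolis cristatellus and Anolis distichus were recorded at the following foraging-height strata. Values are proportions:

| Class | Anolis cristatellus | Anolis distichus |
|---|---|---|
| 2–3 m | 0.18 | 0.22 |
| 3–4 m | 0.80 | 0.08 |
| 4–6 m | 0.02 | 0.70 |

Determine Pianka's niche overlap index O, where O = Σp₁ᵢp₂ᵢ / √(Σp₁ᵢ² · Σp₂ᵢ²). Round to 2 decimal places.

Σ p₁ᵢp₂ᵢ = 0.0396 + 0.0640 + 0.0140 = 0.1176
Σp_1ᵢ² = 0.18² + 0.80² + 0.02² = 0.0324 + 0.6400 + 0.0004 = 0.6728
Σp_2ᵢ² = 0.22² + 0.08² + 0.70² = 0.0484 + 0.0064 + 0.4900 = 0.5448
O = 0.1176 / √(0.6728 × 0.5448) = 0.1176 / 0.60543 = 0.1942

0.19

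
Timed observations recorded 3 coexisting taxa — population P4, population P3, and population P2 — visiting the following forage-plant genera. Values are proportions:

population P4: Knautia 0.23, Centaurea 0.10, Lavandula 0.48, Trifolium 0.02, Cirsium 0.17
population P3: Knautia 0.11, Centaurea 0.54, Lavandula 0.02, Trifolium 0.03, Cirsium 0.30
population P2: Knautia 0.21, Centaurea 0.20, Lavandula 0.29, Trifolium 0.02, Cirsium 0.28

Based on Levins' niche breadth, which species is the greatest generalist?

Σp_P4ᵢ² = 0.23² + 0.10² + 0.48² + 0.02² + 0.17² = 0.0529 + 0.0100 + 0.2304 + 0.0004 + 0.0289 = 0.3226
B_P4 = 1 / 0.3226 = 3.0998
Σp_P3ᵢ² = 0.11² + 0.54² + 0.02² + 0.03² + 0.30² = 0.0121 + 0.2916 + 0.0004 + 0.0009 + 0.0900 = 0.3950
B_P3 = 1 / 0.3950 = 2.5316
Σp_P2ᵢ² = 0.21² + 0.20² + 0.29² + 0.02² + 0.28² = 0.0441 + 0.0400 + 0.0841 + 0.0004 + 0.0784 = 0.2470
B_P2 = 1 / 0.2470 = 4.0486
Highest B → broadest niche (most generalist): population P2 (B = 4.05).

population P2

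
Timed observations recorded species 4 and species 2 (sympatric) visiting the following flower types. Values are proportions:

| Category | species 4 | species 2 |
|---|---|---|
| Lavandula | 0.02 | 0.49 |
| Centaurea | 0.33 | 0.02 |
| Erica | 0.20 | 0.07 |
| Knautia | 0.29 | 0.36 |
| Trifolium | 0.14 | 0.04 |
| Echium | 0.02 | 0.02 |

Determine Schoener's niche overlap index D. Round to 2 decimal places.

Σ|p₁ᵢ − p₂ᵢ| = 0.47 + 0.31 + 0.13 + 0.07 + 0.10 + 0.00 = 1.08
D = 1 − ½ × 1.08 = 1 − 0.540 = 0.4600

0.46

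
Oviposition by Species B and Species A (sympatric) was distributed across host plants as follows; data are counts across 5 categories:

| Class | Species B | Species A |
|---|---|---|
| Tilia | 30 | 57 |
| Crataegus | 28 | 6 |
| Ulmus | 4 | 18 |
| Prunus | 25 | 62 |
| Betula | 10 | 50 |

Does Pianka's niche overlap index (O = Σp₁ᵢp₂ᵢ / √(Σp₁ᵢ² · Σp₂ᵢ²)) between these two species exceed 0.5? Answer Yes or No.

Yes

Proportions for Species B (n=97): 30/97=0.3093, 28/97=0.2887, 4/97=0.0412, 25/97=0.2577, 10/97=0.1031
Proportions for Species A (n=193): 57/193=0.2953, 6/193=0.0311, 18/193=0.0933, 62/193=0.3212, 50/193=0.2591
Σ p₁ᵢp₂ᵢ = 0.091336 + 0.008979 + 0.003844 + 0.082773 + 0.026713 = 0.213645
Σp_1ᵢ² = 0.3093² + 0.2887² + 0.0412² + 0.2577² + 0.1031² = 0.095666 + 0.083348 + 0.001697 + 0.066409 + 0.010630 = 0.257750
Σp_2ᵢ² = 0.2953² + 0.0311² + 0.0933² + 0.3212² + 0.2591² = 0.087202 + 0.000967 + 0.008705 + 0.103169 + 0.067133 = 0.267176
O = 0.213645 / √(0.257750 × 0.267176) = 0.213645 / 0.2624207 = 0.8141
O = 0.8141 > 0.5 → Yes.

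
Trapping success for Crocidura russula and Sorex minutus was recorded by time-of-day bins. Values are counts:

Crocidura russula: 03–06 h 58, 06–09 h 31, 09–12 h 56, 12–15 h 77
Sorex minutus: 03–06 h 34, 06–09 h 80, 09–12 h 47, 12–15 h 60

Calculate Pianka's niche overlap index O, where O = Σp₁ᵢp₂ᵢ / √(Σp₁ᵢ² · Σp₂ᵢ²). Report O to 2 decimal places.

Proportions for Crocidura russula (n=222): 58/222=0.2613, 31/222=0.1396, 56/222=0.2523, 77/222=0.3468
Proportions for Sorex minutus (n=221): 34/221=0.1538, 80/221=0.3620, 47/221=0.2127, 60/221=0.2715
Σ p₁ᵢp₂ᵢ = 0.040188 + 0.050535 + 0.053664 + 0.094156 = 0.238543
Σp_1ᵢ² = 0.2613² + 0.1396² + 0.2523² + 0.3468² = 0.068278 + 0.019488 + 0.063655 + 0.120270 = 0.271691
Σp_2ᵢ² = 0.1538² + 0.3620² + 0.2127² + 0.2715² = 0.023654 + 0.131044 + 0.045241 + 0.073712 = 0.273651
O = 0.238543 / √(0.271691 × 0.273651) = 0.238543 / 0.2726692 = 0.8748

0.87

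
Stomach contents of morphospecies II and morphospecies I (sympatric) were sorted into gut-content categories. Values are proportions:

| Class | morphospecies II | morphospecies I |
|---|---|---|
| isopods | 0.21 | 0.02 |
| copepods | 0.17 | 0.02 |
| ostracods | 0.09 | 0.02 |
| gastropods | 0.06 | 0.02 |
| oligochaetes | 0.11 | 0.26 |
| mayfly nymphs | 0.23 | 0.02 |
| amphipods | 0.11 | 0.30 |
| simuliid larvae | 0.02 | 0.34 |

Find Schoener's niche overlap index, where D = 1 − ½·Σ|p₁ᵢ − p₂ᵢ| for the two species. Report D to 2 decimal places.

Σ|p₁ᵢ − p₂ᵢ| = 0.19 + 0.15 + 0.07 + 0.04 + 0.15 + 0.21 + 0.19 + 0.32 = 1.32
D = 1 − ½ × 1.32 = 1 − 0.660 = 0.3400

0.34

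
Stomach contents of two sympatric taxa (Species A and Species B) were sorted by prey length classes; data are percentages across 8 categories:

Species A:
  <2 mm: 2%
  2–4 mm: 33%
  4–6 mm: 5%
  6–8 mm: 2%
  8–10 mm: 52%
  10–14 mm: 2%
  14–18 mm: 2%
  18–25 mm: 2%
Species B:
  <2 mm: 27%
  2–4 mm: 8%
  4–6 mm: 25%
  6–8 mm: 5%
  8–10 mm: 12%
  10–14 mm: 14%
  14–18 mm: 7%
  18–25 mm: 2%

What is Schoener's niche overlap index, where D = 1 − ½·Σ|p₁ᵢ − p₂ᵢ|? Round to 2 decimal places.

0.35

Convert percentages to proportions (divide by 100).
Σ|p₁ᵢ − p₂ᵢ| = 0.25 + 0.25 + 0.20 + 0.03 + 0.40 + 0.12 + 0.05 + 0.00 = 1.30
D = 1 − ½ × 1.30 = 1 − 0.650 = 0.3500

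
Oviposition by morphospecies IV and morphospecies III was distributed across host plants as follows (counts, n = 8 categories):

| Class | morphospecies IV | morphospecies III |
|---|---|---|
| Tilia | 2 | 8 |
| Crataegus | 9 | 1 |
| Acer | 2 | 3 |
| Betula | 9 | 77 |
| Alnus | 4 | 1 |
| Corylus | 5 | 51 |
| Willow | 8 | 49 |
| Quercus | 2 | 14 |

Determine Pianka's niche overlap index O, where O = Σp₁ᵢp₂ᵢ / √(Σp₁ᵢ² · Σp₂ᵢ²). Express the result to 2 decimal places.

0.79

Proportions for morphospecies IV (n=41): 2/41=0.0488, 9/41=0.2195, 2/41=0.0488, 9/41=0.2195, 4/41=0.0976, 5/41=0.1220, 8/41=0.1951, 2/41=0.0488
Proportions for morphospecies III (n=204): 8/204=0.0392, 1/204=0.0049, 3/204=0.0147, 77/204=0.3775, 1/204=0.0049, 51/204=0.2500, 49/204=0.2402, 14/204=0.0686
Σ p₁ᵢp₂ᵢ = 0.001913 + 0.001076 + 0.000717 + 0.082861 + 0.000478 + 0.030500 + 0.046863 + 0.003348 = 0.167756
Σp_1ᵢ² = 0.0488² + 0.2195² + 0.0488² + 0.2195² + 0.0976² + 0.1220² + 0.1951² + 0.0488² = 0.002381 + 0.048180 + 0.002381 + 0.048180 + 0.009526 + 0.014884 + 0.038064 + 0.002381 = 0.165977
Σp_2ᵢ² = 0.0392² + 0.0049² + 0.0147² + 0.3775² + 0.0049² + 0.2500² + 0.2402² + 0.0686² = 0.001537 + 0.000024 + 0.000216 + 0.142506 + 0.000024 + 0.062500 + 0.057696 + 0.004706 = 0.269209
O = 0.167756 / √(0.165977 × 0.269209) = 0.167756 / 0.2113824 = 0.7936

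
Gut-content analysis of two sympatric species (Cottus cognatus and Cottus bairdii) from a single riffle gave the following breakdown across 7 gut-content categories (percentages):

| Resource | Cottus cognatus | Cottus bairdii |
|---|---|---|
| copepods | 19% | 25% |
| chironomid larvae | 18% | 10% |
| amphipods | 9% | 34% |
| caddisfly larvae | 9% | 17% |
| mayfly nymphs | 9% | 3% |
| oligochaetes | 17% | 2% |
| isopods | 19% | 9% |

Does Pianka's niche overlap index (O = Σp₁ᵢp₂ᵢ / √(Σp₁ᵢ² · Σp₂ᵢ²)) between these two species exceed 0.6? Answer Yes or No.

Yes

Convert percentages to proportions (divide by 100).
Σ p₁ᵢp₂ᵢ = 0.0475 + 0.0180 + 0.0306 + 0.0153 + 0.0027 + 0.0034 + 0.0171 = 0.1346
Σp_1ᵢ² = 0.19² + 0.18² + 0.09² + 0.09² + 0.09² + 0.17² + 0.19² = 0.0361 + 0.0324 + 0.0081 + 0.0081 + 0.0081 + 0.0289 + 0.0361 = 0.1578
Σp_2ᵢ² = 0.25² + 0.10² + 0.34² + 0.17² + 0.03² + 0.02² + 0.09² = 0.0625 + 0.0100 + 0.1156 + 0.0289 + 0.0009 + 0.0004 + 0.0081 = 0.2264
O = 0.1346 / √(0.1578 × 0.2264) = 0.1346 / 0.18901 = 0.7121
O = 0.7121 > 0.6 → Yes.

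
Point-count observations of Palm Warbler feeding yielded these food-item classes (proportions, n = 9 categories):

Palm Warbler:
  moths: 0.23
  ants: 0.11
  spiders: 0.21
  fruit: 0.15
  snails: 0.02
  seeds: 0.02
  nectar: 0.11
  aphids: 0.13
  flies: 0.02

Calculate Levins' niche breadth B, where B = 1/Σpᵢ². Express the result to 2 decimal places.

6.18

Σpᵢ² = 0.23² + 0.11² + 0.21² + 0.15² + 0.02² + 0.02² + 0.11² + 0.13² + 0.02² = 0.0529 + 0.0121 + 0.0441 + 0.0225 + 0.0004 + 0.0004 + 0.0121 + 0.0169 + 0.0004 = 0.1618
B = 1 / 0.1618 = 6.1805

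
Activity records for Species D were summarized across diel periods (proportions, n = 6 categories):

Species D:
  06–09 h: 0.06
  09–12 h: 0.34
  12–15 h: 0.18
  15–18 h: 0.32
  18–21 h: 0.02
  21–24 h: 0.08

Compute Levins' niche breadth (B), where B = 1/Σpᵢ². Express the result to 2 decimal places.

Σpᵢ² = 0.06² + 0.34² + 0.18² + 0.32² + 0.02² + 0.08² = 0.0036 + 0.1156 + 0.0324 + 0.1024 + 0.0004 + 0.0064 = 0.2608
B = 1 / 0.2608 = 3.8344

3.83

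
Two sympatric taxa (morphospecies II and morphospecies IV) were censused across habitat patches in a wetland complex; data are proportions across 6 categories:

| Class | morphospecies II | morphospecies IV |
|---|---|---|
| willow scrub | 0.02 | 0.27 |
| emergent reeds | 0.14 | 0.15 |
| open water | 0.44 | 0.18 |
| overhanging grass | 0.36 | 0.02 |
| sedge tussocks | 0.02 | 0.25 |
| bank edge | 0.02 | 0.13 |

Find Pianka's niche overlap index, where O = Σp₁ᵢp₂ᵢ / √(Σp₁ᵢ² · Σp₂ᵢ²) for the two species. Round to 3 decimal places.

Σ p₁ᵢp₂ᵢ = 0.0054 + 0.0210 + 0.0792 + 0.0072 + 0.0050 + 0.0026 = 0.1204
Σp_1ᵢ² = 0.02² + 0.14² + 0.44² + 0.36² + 0.02² + 0.02² = 0.0004 + 0.0196 + 0.1936 + 0.1296 + 0.0004 + 0.0004 = 0.3440
Σp_2ᵢ² = 0.27² + 0.15² + 0.18² + 0.02² + 0.25² + 0.13² = 0.0729 + 0.0225 + 0.0324 + 0.0004 + 0.0625 + 0.0169 = 0.2076
O = 0.1204 / √(0.3440 × 0.2076) = 0.1204 / 0.267235 = 0.45054

0.451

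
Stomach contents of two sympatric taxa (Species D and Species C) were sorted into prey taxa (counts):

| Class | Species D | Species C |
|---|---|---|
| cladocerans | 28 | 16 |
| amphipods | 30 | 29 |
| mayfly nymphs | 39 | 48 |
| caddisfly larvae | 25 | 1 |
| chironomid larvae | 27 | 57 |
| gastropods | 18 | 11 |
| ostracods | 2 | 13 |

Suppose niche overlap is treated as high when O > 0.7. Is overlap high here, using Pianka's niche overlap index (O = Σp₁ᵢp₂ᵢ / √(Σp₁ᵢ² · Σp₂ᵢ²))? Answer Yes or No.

Yes

Proportions for Species D (n=169): 28/169=0.1657, 30/169=0.1775, 39/169=0.2308, 25/169=0.1479, 27/169=0.1598, 18/169=0.1065, 2/169=0.0118
Proportions for Species C (n=175): 16/175=0.0914, 29/175=0.1657, 48/175=0.2743, 1/175=0.0057, 57/175=0.3257, 11/175=0.0629, 13/175=0.0743
Σ p₁ᵢp₂ᵢ = 0.015145 + 0.029412 + 0.063308 + 0.000843 + 0.052047 + 0.006699 + 0.000877 = 0.168331
Σp_1ᵢ² = 0.1657² + 0.1775² + 0.2308² + 0.1479² + 0.1598² + 0.1065² + 0.0118² = 0.027456 + 0.031506 + 0.053269 + 0.021874 + 0.025536 + 0.011342 + 0.000139 = 0.171122
Σp_2ᵢ² = 0.0914² + 0.1657² + 0.2743² + 0.0057² + 0.3257² + 0.0629² + 0.0743² = 0.008354 + 0.027456 + 0.075240 + 0.000032 + 0.106080 + 0.003956 + 0.005520 = 0.226638
O = 0.168331 / √(0.171122 × 0.226638) = 0.168331 / 0.1969334 = 0.8548
O = 0.8548 > 0.7 → Yes.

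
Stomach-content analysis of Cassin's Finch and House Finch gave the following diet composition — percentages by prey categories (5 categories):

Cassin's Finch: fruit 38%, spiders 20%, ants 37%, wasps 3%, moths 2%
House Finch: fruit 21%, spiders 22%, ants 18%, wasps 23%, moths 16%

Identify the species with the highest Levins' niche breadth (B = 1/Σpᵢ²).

Convert percentages to proportions (divide by 100).
Σp_Cassᵢ² = 0.38² + 0.20² + 0.37² + 0.03² + 0.02² = 0.1444 + 0.0400 + 0.1369 + 0.0009 + 0.0004 = 0.3226
B_Cass = 1 / 0.3226 = 3.0998
Σp_Housᵢ² = 0.21² + 0.22² + 0.18² + 0.23² + 0.16² = 0.0441 + 0.0484 + 0.0324 + 0.0529 + 0.0256 = 0.2034
B_Hous = 1 / 0.2034 = 4.9164
Highest B → broadest niche (most generalist): House Finch (B = 4.92).

House Finch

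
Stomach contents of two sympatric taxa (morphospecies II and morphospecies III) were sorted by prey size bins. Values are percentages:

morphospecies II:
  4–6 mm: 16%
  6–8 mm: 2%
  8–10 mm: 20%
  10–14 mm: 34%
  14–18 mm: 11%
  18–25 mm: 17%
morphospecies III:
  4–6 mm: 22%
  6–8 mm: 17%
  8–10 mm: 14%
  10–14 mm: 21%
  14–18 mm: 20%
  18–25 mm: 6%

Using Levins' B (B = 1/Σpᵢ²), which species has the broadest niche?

morphospecies III

Convert percentages to proportions (divide by 100).
Σp_IIᵢ² = 0.16² + 0.02² + 0.20² + 0.34² + 0.11² + 0.17² = 0.0256 + 0.0004 + 0.0400 + 0.1156 + 0.0121 + 0.0289 = 0.2226
B_II = 1 / 0.2226 = 4.4924
Σp_IIIᵢ² = 0.22² + 0.17² + 0.14² + 0.21² + 0.20² + 0.06² = 0.0484 + 0.0289 + 0.0196 + 0.0441 + 0.0400 + 0.0036 = 0.1846
B_III = 1 / 0.1846 = 5.4171
Highest B → broadest niche (most generalist): morphospecies III (B = 5.42).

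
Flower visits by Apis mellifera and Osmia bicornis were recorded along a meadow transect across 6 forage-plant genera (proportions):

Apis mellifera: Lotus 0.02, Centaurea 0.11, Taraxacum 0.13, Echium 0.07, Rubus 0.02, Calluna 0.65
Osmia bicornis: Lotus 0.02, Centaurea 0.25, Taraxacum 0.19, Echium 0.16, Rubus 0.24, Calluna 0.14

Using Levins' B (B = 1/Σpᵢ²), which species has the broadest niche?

Σp_mellᵢ² = 0.02² + 0.11² + 0.13² + 0.07² + 0.02² + 0.65² = 0.0004 + 0.0121 + 0.0169 + 0.0049 + 0.0004 + 0.4225 = 0.4572
B_mell = 1 / 0.4572 = 2.1872
Σp_bicoᵢ² = 0.02² + 0.25² + 0.19² + 0.16² + 0.24² + 0.14² = 0.0004 + 0.0625 + 0.0361 + 0.0256 + 0.0576 + 0.0196 = 0.2018
B_bico = 1 / 0.2018 = 4.9554
Highest B → broadest niche (most generalist): Osmia bicornis (B = 4.96).

Osmia bicornis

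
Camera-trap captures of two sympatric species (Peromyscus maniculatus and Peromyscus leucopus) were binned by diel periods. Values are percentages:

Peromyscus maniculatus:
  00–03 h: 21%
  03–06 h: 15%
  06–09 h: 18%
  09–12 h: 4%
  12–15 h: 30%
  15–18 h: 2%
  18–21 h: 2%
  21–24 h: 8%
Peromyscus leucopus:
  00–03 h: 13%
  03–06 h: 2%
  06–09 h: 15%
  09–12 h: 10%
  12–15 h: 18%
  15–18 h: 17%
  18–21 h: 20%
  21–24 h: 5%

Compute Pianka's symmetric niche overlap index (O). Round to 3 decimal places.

Convert percentages to proportions (divide by 100).
Σ p₁ᵢp₂ᵢ = 0.0273 + 0.0030 + 0.0270 + 0.0040 + 0.0540 + 0.0034 + 0.0040 + 0.0040 = 0.1267
Σp_1ᵢ² = 0.21² + 0.15² + 0.18² + 0.04² + 0.30² + 0.02² + 0.02² + 0.08² = 0.0441 + 0.0225 + 0.0324 + 0.0016 + 0.0900 + 0.0004 + 0.0004 + 0.0064 = 0.1978
Σp_2ᵢ² = 0.13² + 0.02² + 0.15² + 0.10² + 0.18² + 0.17² + 0.20² + 0.05² = 0.0169 + 0.0004 + 0.0225 + 0.0100 + 0.0324 + 0.0289 + 0.0400 + 0.0025 = 0.1536
O = 0.1267 / √(0.1978 × 0.1536) = 0.1267 / 0.174305 = 0.72689

0.727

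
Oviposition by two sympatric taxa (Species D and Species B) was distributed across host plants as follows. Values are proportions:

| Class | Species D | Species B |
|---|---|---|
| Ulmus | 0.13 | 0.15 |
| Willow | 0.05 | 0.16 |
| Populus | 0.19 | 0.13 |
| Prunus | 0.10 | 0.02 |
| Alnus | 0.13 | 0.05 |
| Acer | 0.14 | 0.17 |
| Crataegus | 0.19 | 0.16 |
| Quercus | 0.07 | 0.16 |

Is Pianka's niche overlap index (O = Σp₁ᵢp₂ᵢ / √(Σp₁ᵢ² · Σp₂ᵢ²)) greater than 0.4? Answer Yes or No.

Yes

Σ p₁ᵢp₂ᵢ = 0.0195 + 0.0080 + 0.0247 + 0.0020 + 0.0065 + 0.0238 + 0.0304 + 0.0112 = 0.1261
Σp_1ᵢ² = 0.13² + 0.05² + 0.19² + 0.10² + 0.13² + 0.14² + 0.19² + 0.07² = 0.0169 + 0.0025 + 0.0361 + 0.0100 + 0.0169 + 0.0196 + 0.0361 + 0.0049 = 0.1430
Σp_2ᵢ² = 0.15² + 0.16² + 0.13² + 0.02² + 0.05² + 0.17² + 0.16² + 0.16² = 0.0225 + 0.0256 + 0.0169 + 0.0004 + 0.0025 + 0.0289 + 0.0256 + 0.0256 = 0.1480
O = 0.1261 / √(0.1430 × 0.1480) = 0.1261 / 0.14548 = 0.8668
O = 0.8668 > 0.4 → Yes.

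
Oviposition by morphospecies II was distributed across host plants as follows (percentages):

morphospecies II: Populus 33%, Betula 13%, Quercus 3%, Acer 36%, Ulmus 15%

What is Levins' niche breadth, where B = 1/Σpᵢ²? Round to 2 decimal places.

3.59

Convert percentages to proportions (divide by 100).
Σpᵢ² = 0.33² + 0.13² + 0.03² + 0.36² + 0.15² = 0.1089 + 0.0169 + 0.0009 + 0.1296 + 0.0225 = 0.2788
B = 1 / 0.2788 = 3.5868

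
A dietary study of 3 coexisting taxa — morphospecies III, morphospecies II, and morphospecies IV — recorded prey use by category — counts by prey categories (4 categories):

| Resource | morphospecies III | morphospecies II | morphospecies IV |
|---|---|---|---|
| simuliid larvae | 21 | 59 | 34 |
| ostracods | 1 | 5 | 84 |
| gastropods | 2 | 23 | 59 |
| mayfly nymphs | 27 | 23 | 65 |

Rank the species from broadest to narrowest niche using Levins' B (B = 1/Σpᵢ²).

Proportions for morphospecies III (n=51): 21/51=0.4118, 1/51=0.0196, 2/51=0.0392, 27/51=0.5294
Proportions for morphospecies II (n=110): 59/110=0.5364, 5/110=0.0455, 23/110=0.2091, 23/110=0.2091
Proportions for morphospecies IV (n=242): 34/242=0.1405, 84/242=0.3471, 59/242=0.2438, 65/242=0.2686
Σp_IIIᵢ² = 0.4118² + 0.0196² + 0.0392² + 0.5294² = 0.169579 + 0.000384 + 0.001537 + 0.280264 = 0.451764
B_III = 1 / 0.451764 = 2.2135
Σp_IIᵢ² = 0.5364² + 0.0455² + 0.2091² + 0.2091² = 0.287725 + 0.002070 + 0.043723 + 0.043723 = 0.377241
B_II = 1 / 0.377241 = 2.6508
Σp_IVᵢ² = 0.1405² + 0.3471² + 0.2438² + 0.2686² = 0.019740 + 0.120478 + 0.059438 + 0.072146 = 0.271802
B_IV = 1 / 0.271802 = 3.6791
Ranking by B (broadest → narrowest): morphospecies IV (3.68) > morphospecies II (2.65) > morphospecies III (2.21)

morphospecies IV > morphospecies II > morphospecies III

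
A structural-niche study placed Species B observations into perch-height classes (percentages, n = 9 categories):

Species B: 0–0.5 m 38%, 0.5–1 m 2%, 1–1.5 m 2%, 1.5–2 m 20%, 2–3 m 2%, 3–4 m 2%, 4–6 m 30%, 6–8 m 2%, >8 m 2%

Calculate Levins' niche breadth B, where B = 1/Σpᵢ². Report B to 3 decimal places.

Convert percentages to proportions (divide by 100).
Σpᵢ² = 0.38² + 0.02² + 0.02² + 0.20² + 0.02² + 0.02² + 0.30² + 0.02² + 0.02² = 0.1444 + 0.0004 + 0.0004 + 0.0400 + 0.0004 + 0.0004 + 0.0900 + 0.0004 + 0.0004 = 0.2768
B = 1 / 0.2768 = 3.61272

3.613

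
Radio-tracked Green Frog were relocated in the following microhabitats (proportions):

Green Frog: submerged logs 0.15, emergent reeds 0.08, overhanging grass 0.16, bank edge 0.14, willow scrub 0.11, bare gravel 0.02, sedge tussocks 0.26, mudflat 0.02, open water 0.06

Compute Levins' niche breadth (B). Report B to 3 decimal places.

6.321

Σpᵢ² = 0.15² + 0.08² + 0.16² + 0.14² + 0.11² + 0.02² + 0.26² + 0.02² + 0.06² = 0.0225 + 0.0064 + 0.0256 + 0.0196 + 0.0121 + 0.0004 + 0.0676 + 0.0004 + 0.0036 = 0.1582
B = 1 / 0.1582 = 6.32111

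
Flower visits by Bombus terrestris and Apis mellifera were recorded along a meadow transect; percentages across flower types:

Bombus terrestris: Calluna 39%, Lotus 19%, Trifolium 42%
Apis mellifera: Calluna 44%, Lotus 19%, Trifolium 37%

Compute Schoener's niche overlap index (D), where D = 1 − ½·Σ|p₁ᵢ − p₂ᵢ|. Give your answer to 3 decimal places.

0.950

Convert percentages to proportions (divide by 100).
Σ|p₁ᵢ − p₂ᵢ| = 0.05 + 0.00 + 0.05 = 0.10
D = 1 − ½ × 0.10 = 1 − 0.050 = 0.95000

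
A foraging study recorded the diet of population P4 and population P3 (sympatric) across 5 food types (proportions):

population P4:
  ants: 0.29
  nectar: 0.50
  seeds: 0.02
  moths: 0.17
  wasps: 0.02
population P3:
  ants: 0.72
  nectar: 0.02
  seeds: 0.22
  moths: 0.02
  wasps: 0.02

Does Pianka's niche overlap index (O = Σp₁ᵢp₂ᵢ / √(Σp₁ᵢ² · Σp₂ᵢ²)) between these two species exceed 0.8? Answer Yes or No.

No

Σ p₁ᵢp₂ᵢ = 0.2088 + 0.0100 + 0.0044 + 0.0034 + 0.0004 = 0.2270
Σp_1ᵢ² = 0.29² + 0.50² + 0.02² + 0.17² + 0.02² = 0.0841 + 0.2500 + 0.0004 + 0.0289 + 0.0004 = 0.3638
Σp_2ᵢ² = 0.72² + 0.02² + 0.22² + 0.02² + 0.02² = 0.5184 + 0.0004 + 0.0484 + 0.0004 + 0.0004 = 0.5680
O = 0.2270 / √(0.3638 × 0.5680) = 0.2270 / 0.45457 = 0.4994
O = 0.4994 < 0.8 → No.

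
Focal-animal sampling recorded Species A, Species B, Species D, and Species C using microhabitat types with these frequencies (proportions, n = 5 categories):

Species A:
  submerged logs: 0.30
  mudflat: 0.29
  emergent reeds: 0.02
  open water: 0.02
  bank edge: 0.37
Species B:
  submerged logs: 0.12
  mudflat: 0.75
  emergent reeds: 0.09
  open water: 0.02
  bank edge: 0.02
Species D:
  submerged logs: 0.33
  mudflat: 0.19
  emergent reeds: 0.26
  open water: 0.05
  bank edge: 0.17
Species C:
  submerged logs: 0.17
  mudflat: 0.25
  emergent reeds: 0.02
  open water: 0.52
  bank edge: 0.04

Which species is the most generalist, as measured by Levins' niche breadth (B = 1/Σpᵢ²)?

Species D

Σp_Aᵢ² = 0.30² + 0.29² + 0.02² + 0.02² + 0.37² = 0.0900 + 0.0841 + 0.0004 + 0.0004 + 0.1369 = 0.3118
B_A = 1 / 0.3118 = 3.2072
Σp_Bᵢ² = 0.12² + 0.75² + 0.09² + 0.02² + 0.02² = 0.0144 + 0.5625 + 0.0081 + 0.0004 + 0.0004 = 0.5858
B_B = 1 / 0.5858 = 1.7071
Σp_Dᵢ² = 0.33² + 0.19² + 0.26² + 0.05² + 0.17² = 0.1089 + 0.0361 + 0.0676 + 0.0025 + 0.0289 = 0.2440
B_D = 1 / 0.2440 = 4.0984
Σp_Cᵢ² = 0.17² + 0.25² + 0.02² + 0.52² + 0.04² = 0.0289 + 0.0625 + 0.0004 + 0.2704 + 0.0016 = 0.3638
B_C = 1 / 0.3638 = 2.7488
Highest B → broadest niche (most generalist): Species D (B = 4.10).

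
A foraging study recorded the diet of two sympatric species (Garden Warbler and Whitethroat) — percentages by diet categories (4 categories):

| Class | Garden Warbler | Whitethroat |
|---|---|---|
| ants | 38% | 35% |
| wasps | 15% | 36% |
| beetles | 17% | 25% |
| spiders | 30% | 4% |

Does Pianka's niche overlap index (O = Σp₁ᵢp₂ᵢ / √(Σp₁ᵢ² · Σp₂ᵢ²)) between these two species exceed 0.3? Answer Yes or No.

Convert percentages to proportions (divide by 100).
Σ p₁ᵢp₂ᵢ = 0.1330 + 0.0540 + 0.0425 + 0.0120 = 0.2415
Σp_1ᵢ² = 0.38² + 0.15² + 0.17² + 0.30² = 0.1444 + 0.0225 + 0.0289 + 0.0900 = 0.2858
Σp_2ᵢ² = 0.35² + 0.36² + 0.25² + 0.04² = 0.1225 + 0.1296 + 0.0625 + 0.0016 = 0.3162
O = 0.2415 / √(0.2858 × 0.3162) = 0.2415 / 0.30062 = 0.8033
O = 0.8033 > 0.3 → Yes.

Yes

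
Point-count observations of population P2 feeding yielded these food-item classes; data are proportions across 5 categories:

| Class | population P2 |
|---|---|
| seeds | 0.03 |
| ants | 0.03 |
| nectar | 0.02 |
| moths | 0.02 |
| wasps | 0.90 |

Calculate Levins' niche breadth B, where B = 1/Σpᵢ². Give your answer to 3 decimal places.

Σpᵢ² = 0.03² + 0.03² + 0.02² + 0.02² + 0.90² = 0.0009 + 0.0009 + 0.0004 + 0.0004 + 0.8100 = 0.8126
B = 1 / 0.8126 = 1.23062

1.231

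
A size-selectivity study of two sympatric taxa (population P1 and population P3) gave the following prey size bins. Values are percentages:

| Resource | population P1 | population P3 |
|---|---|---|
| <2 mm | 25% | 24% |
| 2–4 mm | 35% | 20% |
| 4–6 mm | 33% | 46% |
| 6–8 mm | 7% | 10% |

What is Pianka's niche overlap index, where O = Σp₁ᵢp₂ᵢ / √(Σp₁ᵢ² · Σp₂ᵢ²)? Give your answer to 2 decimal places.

Convert percentages to proportions (divide by 100).
Σ p₁ᵢp₂ᵢ = 0.0600 + 0.0700 + 0.1518 + 0.0070 = 0.2888
Σp_1ᵢ² = 0.25² + 0.35² + 0.33² + 0.07² = 0.0625 + 0.1225 + 0.1089 + 0.0049 = 0.2988
Σp_2ᵢ² = 0.24² + 0.20² + 0.46² + 0.10² = 0.0576 + 0.0400 + 0.2116 + 0.0100 = 0.3192
O = 0.2888 / √(0.2988 × 0.3192) = 0.2888 / 0.30883 = 0.9351

0.94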